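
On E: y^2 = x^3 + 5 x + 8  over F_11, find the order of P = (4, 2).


Compute successive multiples of P until we hit O:
  1P = (4, 2)
  2P = (6, 10)
  3P = (6, 1)
  4P = (4, 9)
  5P = O

ord(P) = 5


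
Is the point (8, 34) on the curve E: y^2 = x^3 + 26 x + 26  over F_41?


Check whether y^2 = x^3 + 26 x + 26 (mod 41) for (x, y) = (8, 34).
LHS: y^2 = 34^2 mod 41 = 8
RHS: x^3 + 26 x + 26 = 8^3 + 26*8 + 26 mod 41 = 8
LHS = RHS

Yes, on the curve


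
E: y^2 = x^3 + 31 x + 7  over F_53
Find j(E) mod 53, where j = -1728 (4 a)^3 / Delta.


Delta = -16(4 a^3 + 27 b^2) mod 53 = 30
-1728 * (4 a)^3 = -1728 * (4*31)^3 mod 53 = 42
j = 42 * 30^(-1) mod 53 = 12

j = 12 (mod 53)


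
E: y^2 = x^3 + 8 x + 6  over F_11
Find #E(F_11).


For each x in F_11, count y with y^2 = x^3 + 8 x + 6 mod 11:
  x = 1: RHS = 4, y in [2, 9]  -> 2 point(s)
  x = 4: RHS = 3, y in [5, 6]  -> 2 point(s)
  x = 7: RHS = 9, y in [3, 8]  -> 2 point(s)
  x = 9: RHS = 4, y in [2, 9]  -> 2 point(s)
Affine points: 8. Add the point at infinity: total = 9.

#E(F_11) = 9


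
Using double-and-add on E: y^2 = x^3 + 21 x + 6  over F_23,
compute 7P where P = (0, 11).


k = 7 = 111_2 (binary, LSB first: 111)
Double-and-add from P = (0, 11):
  bit 0 = 1: acc = O + (0, 11) = (0, 11)
  bit 1 = 1: acc = (0, 11) + (4, 4) = (12, 10)
  bit 2 = 1: acc = (12, 10) + (15, 19) = (5, 11)

7P = (5, 11)


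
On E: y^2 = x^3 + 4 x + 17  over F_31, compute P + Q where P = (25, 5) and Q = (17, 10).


P != Q, so use the chord formula.
s = (y2 - y1) / (x2 - x1) = (5) / (23) mod 31 = 11
x3 = s^2 - x1 - x2 mod 31 = 11^2 - 25 - 17 = 17
y3 = s (x1 - x3) - y1 mod 31 = 11 * (25 - 17) - 5 = 21

P + Q = (17, 21)


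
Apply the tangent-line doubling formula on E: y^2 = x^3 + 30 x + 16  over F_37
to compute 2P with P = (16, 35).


Doubling: s = (3 x1^2 + a) / (2 y1)
s = (3*16^2 + 30) / (2*35) mod 37 = 4
x3 = s^2 - 2 x1 mod 37 = 4^2 - 2*16 = 21
y3 = s (x1 - x3) - y1 mod 37 = 4 * (16 - 21) - 35 = 19

2P = (21, 19)


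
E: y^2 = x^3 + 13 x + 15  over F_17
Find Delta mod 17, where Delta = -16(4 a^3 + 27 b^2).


4 a^3 + 27 b^2 = 4*13^3 + 27*15^2 = 8788 + 6075 = 14863
Delta = -16 * (14863) = -237808
Delta mod 17 = 5

Delta = 5 (mod 17)


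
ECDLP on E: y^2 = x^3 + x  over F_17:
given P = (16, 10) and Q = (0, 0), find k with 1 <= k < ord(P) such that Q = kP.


Enumerate multiples of P until we hit Q = (0, 0):
  1P = (16, 10)
  2P = (0, 0)
Match found at i = 2.

k = 2


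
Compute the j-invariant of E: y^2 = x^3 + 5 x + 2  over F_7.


Delta = -16(4 a^3 + 27 b^2) mod 7 = 2
-1728 * (4 a)^3 = -1728 * (4*5)^3 mod 7 = 6
j = 6 * 2^(-1) mod 7 = 3

j = 3 (mod 7)


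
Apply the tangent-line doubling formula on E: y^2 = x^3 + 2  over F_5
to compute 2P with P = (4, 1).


Doubling: s = (3 x1^2 + a) / (2 y1)
s = (3*4^2 + 0) / (2*1) mod 5 = 4
x3 = s^2 - 2 x1 mod 5 = 4^2 - 2*4 = 3
y3 = s (x1 - x3) - y1 mod 5 = 4 * (4 - 3) - 1 = 3

2P = (3, 3)


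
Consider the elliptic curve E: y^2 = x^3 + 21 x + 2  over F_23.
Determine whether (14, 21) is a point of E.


Check whether y^2 = x^3 + 21 x + 2 (mod 23) for (x, y) = (14, 21).
LHS: y^2 = 21^2 mod 23 = 4
RHS: x^3 + 21 x + 2 = 14^3 + 21*14 + 2 mod 23 = 4
LHS = RHS

Yes, on the curve


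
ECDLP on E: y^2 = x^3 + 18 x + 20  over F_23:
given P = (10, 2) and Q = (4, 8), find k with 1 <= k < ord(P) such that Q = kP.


Enumerate multiples of P until we hit Q = (4, 8):
  1P = (10, 2)
  2P = (4, 15)
  3P = (22, 1)
  4P = (18, 14)
  5P = (3, 20)
  6P = (3, 3)
  7P = (18, 9)
  8P = (22, 22)
  9P = (4, 8)
Match found at i = 9.

k = 9


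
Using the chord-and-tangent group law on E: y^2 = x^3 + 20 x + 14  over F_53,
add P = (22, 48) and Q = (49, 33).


P != Q, so use the chord formula.
s = (y2 - y1) / (x2 - x1) = (38) / (27) mod 53 = 23
x3 = s^2 - x1 - x2 mod 53 = 23^2 - 22 - 49 = 34
y3 = s (x1 - x3) - y1 mod 53 = 23 * (22 - 34) - 48 = 47

P + Q = (34, 47)


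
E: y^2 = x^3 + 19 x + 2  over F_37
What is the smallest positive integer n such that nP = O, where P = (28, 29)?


Compute successive multiples of P until we hit O:
  1P = (28, 29)
  2P = (15, 31)
  3P = (3, 7)
  4P = (33, 11)
  5P = (23, 27)
  6P = (35, 20)
  7P = (27, 12)
  8P = (12, 21)
  ... (continuing to 24P)
  24P = O

ord(P) = 24


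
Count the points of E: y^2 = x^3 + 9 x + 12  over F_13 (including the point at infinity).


For each x in F_13, count y with y^2 = x^3 + 9 x + 12 mod 13:
  x = 0: RHS = 12, y in [5, 8]  -> 2 point(s)
  x = 1: RHS = 9, y in [3, 10]  -> 2 point(s)
  x = 2: RHS = 12, y in [5, 8]  -> 2 point(s)
  x = 3: RHS = 1, y in [1, 12]  -> 2 point(s)
  x = 5: RHS = 0, y in [0]  -> 1 point(s)
  x = 6: RHS = 9, y in [3, 10]  -> 2 point(s)
  x = 9: RHS = 3, y in [4, 9]  -> 2 point(s)
  x = 10: RHS = 10, y in [6, 7]  -> 2 point(s)
  x = 11: RHS = 12, y in [5, 8]  -> 2 point(s)
Affine points: 17. Add the point at infinity: total = 18.

#E(F_13) = 18


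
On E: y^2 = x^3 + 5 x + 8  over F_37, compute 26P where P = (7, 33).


k = 26 = 11010_2 (binary, LSB first: 01011)
Double-and-add from P = (7, 33):
  bit 0 = 0: acc unchanged = O
  bit 1 = 1: acc = O + (14, 26) = (14, 26)
  bit 2 = 0: acc unchanged = (14, 26)
  bit 3 = 1: acc = (14, 26) + (5, 26) = (18, 11)
  bit 4 = 1: acc = (18, 11) + (2, 27) = (18, 26)

26P = (18, 26)


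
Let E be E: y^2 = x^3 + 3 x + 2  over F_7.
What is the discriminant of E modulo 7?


4 a^3 + 27 b^2 = 4*3^3 + 27*2^2 = 108 + 108 = 216
Delta = -16 * (216) = -3456
Delta mod 7 = 2

Delta = 2 (mod 7)


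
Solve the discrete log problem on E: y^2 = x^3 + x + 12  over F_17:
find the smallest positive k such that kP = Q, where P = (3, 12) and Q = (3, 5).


Enumerate multiples of P until we hit Q = (3, 5):
  1P = (3, 12)
  2P = (10, 11)
  3P = (12, 16)
  4P = (15, 11)
  5P = (14, 13)
  6P = (9, 6)
  7P = (6, 8)
  8P = (6, 9)
  9P = (9, 11)
  10P = (14, 4)
  11P = (15, 6)
  12P = (12, 1)
  13P = (10, 6)
  14P = (3, 5)
Match found at i = 14.

k = 14


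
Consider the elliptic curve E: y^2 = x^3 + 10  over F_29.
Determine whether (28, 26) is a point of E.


Check whether y^2 = x^3 + 0 x + 10 (mod 29) for (x, y) = (28, 26).
LHS: y^2 = 26^2 mod 29 = 9
RHS: x^3 + 0 x + 10 = 28^3 + 0*28 + 10 mod 29 = 9
LHS = RHS

Yes, on the curve


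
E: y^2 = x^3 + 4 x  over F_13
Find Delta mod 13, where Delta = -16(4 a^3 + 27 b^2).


4 a^3 + 27 b^2 = 4*4^3 + 27*0^2 = 256 + 0 = 256
Delta = -16 * (256) = -4096
Delta mod 13 = 12

Delta = 12 (mod 13)


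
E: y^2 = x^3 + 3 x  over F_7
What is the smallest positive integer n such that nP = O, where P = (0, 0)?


Compute successive multiples of P until we hit O:
  1P = (0, 0)
  2P = O

ord(P) = 2


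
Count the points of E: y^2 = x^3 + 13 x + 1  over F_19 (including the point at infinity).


For each x in F_19, count y with y^2 = x^3 + 13 x + 1 mod 19:
  x = 0: RHS = 1, y in [1, 18]  -> 2 point(s)
  x = 2: RHS = 16, y in [4, 15]  -> 2 point(s)
  x = 5: RHS = 1, y in [1, 18]  -> 2 point(s)
  x = 7: RHS = 17, y in [6, 13]  -> 2 point(s)
  x = 8: RHS = 9, y in [3, 16]  -> 2 point(s)
  x = 9: RHS = 11, y in [7, 12]  -> 2 point(s)
  x = 12: RHS = 4, y in [2, 17]  -> 2 point(s)
  x = 13: RHS = 11, y in [7, 12]  -> 2 point(s)
  x = 14: RHS = 1, y in [1, 18]  -> 2 point(s)
  x = 16: RHS = 11, y in [7, 12]  -> 2 point(s)
  x = 17: RHS = 5, y in [9, 10]  -> 2 point(s)
  x = 18: RHS = 6, y in [5, 14]  -> 2 point(s)
Affine points: 24. Add the point at infinity: total = 25.

#E(F_19) = 25


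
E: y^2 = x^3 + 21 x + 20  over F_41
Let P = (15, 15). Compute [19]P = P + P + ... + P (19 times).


k = 19 = 10011_2 (binary, LSB first: 11001)
Double-and-add from P = (15, 15):
  bit 0 = 1: acc = O + (15, 15) = (15, 15)
  bit 1 = 1: acc = (15, 15) + (31, 32) = (28, 25)
  bit 2 = 0: acc unchanged = (28, 25)
  bit 3 = 0: acc unchanged = (28, 25)
  bit 4 = 1: acc = (28, 25) + (5, 39) = (0, 15)

19P = (0, 15)


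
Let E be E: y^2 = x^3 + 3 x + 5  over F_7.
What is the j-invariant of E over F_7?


Delta = -16(4 a^3 + 27 b^2) mod 7 = 2
-1728 * (4 a)^3 = -1728 * (4*3)^3 mod 7 = 6
j = 6 * 2^(-1) mod 7 = 3

j = 3 (mod 7)


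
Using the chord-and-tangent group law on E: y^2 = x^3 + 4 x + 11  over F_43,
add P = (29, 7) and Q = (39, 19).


P != Q, so use the chord formula.
s = (y2 - y1) / (x2 - x1) = (12) / (10) mod 43 = 27
x3 = s^2 - x1 - x2 mod 43 = 27^2 - 29 - 39 = 16
y3 = s (x1 - x3) - y1 mod 43 = 27 * (29 - 16) - 7 = 0

P + Q = (16, 0)


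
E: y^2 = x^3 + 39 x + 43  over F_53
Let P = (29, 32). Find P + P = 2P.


Doubling: s = (3 x1^2 + a) / (2 y1)
s = (3*29^2 + 39) / (2*32) mod 53 = 45
x3 = s^2 - 2 x1 mod 53 = 45^2 - 2*29 = 6
y3 = s (x1 - x3) - y1 mod 53 = 45 * (29 - 6) - 32 = 49

2P = (6, 49)


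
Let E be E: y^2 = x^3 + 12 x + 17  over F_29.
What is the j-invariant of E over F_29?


Delta = -16(4 a^3 + 27 b^2) mod 29 = 11
-1728 * (4 a)^3 = -1728 * (4*12)^3 mod 29 = 6
j = 6 * 11^(-1) mod 29 = 19

j = 19 (mod 29)


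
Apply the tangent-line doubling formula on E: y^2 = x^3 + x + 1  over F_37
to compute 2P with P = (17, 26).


Doubling: s = (3 x1^2 + a) / (2 y1)
s = (3*17^2 + 1) / (2*26) mod 37 = 11
x3 = s^2 - 2 x1 mod 37 = 11^2 - 2*17 = 13
y3 = s (x1 - x3) - y1 mod 37 = 11 * (17 - 13) - 26 = 18

2P = (13, 18)


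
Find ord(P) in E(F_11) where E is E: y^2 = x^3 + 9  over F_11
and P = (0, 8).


Compute successive multiples of P until we hit O:
  1P = (0, 8)
  2P = (0, 3)
  3P = O

ord(P) = 3


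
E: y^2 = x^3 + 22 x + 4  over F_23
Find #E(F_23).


For each x in F_23, count y with y^2 = x^3 + 22 x + 4 mod 23:
  x = 0: RHS = 4, y in [2, 21]  -> 2 point(s)
  x = 1: RHS = 4, y in [2, 21]  -> 2 point(s)
  x = 4: RHS = 18, y in [8, 15]  -> 2 point(s)
  x = 5: RHS = 9, y in [3, 20]  -> 2 point(s)
  x = 7: RHS = 18, y in [8, 15]  -> 2 point(s)
  x = 8: RHS = 2, y in [5, 18]  -> 2 point(s)
  x = 11: RHS = 13, y in [6, 17]  -> 2 point(s)
  x = 12: RHS = 18, y in [8, 15]  -> 2 point(s)
  x = 13: RHS = 3, y in [7, 16]  -> 2 point(s)
  x = 15: RHS = 6, y in [11, 12]  -> 2 point(s)
  x = 16: RHS = 13, y in [6, 17]  -> 2 point(s)
  x = 17: RHS = 1, y in [1, 22]  -> 2 point(s)
  x = 19: RHS = 13, y in [6, 17]  -> 2 point(s)
  x = 20: RHS = 3, y in [7, 16]  -> 2 point(s)
  x = 22: RHS = 4, y in [2, 21]  -> 2 point(s)
Affine points: 30. Add the point at infinity: total = 31.

#E(F_23) = 31


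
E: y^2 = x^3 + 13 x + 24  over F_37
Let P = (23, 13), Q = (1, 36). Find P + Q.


P != Q, so use the chord formula.
s = (y2 - y1) / (x2 - x1) = (23) / (15) mod 37 = 4
x3 = s^2 - x1 - x2 mod 37 = 4^2 - 23 - 1 = 29
y3 = s (x1 - x3) - y1 mod 37 = 4 * (23 - 29) - 13 = 0

P + Q = (29, 0)


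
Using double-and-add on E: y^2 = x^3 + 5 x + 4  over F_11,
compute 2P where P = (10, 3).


k = 2 = 10_2 (binary, LSB first: 01)
Double-and-add from P = (10, 3):
  bit 0 = 0: acc unchanged = O
  bit 1 = 1: acc = O + (5, 0) = (5, 0)

2P = (5, 0)


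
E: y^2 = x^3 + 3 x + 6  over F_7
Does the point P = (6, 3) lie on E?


Check whether y^2 = x^3 + 3 x + 6 (mod 7) for (x, y) = (6, 3).
LHS: y^2 = 3^2 mod 7 = 2
RHS: x^3 + 3 x + 6 = 6^3 + 3*6 + 6 mod 7 = 2
LHS = RHS

Yes, on the curve


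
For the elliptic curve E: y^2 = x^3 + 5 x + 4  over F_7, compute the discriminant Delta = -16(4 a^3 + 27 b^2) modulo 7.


4 a^3 + 27 b^2 = 4*5^3 + 27*4^2 = 500 + 432 = 932
Delta = -16 * (932) = -14912
Delta mod 7 = 5

Delta = 5 (mod 7)


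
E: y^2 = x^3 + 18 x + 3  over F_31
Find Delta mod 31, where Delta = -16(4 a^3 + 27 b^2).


4 a^3 + 27 b^2 = 4*18^3 + 27*3^2 = 23328 + 243 = 23571
Delta = -16 * (23571) = -377136
Delta mod 31 = 10

Delta = 10 (mod 31)


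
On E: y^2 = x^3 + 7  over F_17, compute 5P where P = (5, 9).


k = 5 = 101_2 (binary, LSB first: 101)
Double-and-add from P = (5, 9):
  bit 0 = 1: acc = O + (5, 9) = (5, 9)
  bit 1 = 0: acc unchanged = (5, 9)
  bit 2 = 1: acc = (5, 9) + (5, 9) = (5, 8)

5P = (5, 8)


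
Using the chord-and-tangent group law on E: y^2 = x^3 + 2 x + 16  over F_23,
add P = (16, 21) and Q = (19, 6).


P != Q, so use the chord formula.
s = (y2 - y1) / (x2 - x1) = (8) / (3) mod 23 = 18
x3 = s^2 - x1 - x2 mod 23 = 18^2 - 16 - 19 = 13
y3 = s (x1 - x3) - y1 mod 23 = 18 * (16 - 13) - 21 = 10

P + Q = (13, 10)


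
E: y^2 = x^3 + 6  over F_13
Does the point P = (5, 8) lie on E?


Check whether y^2 = x^3 + 0 x + 6 (mod 13) for (x, y) = (5, 8).
LHS: y^2 = 8^2 mod 13 = 12
RHS: x^3 + 0 x + 6 = 5^3 + 0*5 + 6 mod 13 = 1
LHS != RHS

No, not on the curve


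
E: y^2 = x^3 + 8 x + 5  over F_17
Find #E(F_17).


For each x in F_17, count y with y^2 = x^3 + 8 x + 5 mod 17:
  x = 4: RHS = 16, y in [4, 13]  -> 2 point(s)
  x = 5: RHS = 0, y in [0]  -> 1 point(s)
  x = 7: RHS = 13, y in [8, 9]  -> 2 point(s)
  x = 11: RHS = 13, y in [8, 9]  -> 2 point(s)
  x = 15: RHS = 15, y in [7, 10]  -> 2 point(s)
  x = 16: RHS = 13, y in [8, 9]  -> 2 point(s)
Affine points: 11. Add the point at infinity: total = 12.

#E(F_17) = 12


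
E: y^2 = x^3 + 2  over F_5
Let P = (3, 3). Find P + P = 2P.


Doubling: s = (3 x1^2 + a) / (2 y1)
s = (3*3^2 + 0) / (2*3) mod 5 = 2
x3 = s^2 - 2 x1 mod 5 = 2^2 - 2*3 = 3
y3 = s (x1 - x3) - y1 mod 5 = 2 * (3 - 3) - 3 = 2

2P = (3, 2)


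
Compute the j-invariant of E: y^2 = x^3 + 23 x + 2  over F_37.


Delta = -16(4 a^3 + 27 b^2) mod 37 = 25
-1728 * (4 a)^3 = -1728 * (4*23)^3 mod 37 = 31
j = 31 * 25^(-1) mod 37 = 19

j = 19 (mod 37)


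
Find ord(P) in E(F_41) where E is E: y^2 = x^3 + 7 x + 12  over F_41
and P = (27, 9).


Compute successive multiples of P until we hit O:
  1P = (27, 9)
  2P = (10, 4)
  3P = (37, 17)
  4P = (17, 40)
  5P = (39, 20)
  6P = (12, 15)
  7P = (12, 26)
  8P = (39, 21)
  ... (continuing to 13P)
  13P = O

ord(P) = 13


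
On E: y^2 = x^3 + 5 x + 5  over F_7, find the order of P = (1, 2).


Compute successive multiples of P until we hit O:
  1P = (1, 2)
  2P = (2, 3)
  3P = (5, 1)
  4P = (5, 6)
  5P = (2, 4)
  6P = (1, 5)
  7P = O

ord(P) = 7


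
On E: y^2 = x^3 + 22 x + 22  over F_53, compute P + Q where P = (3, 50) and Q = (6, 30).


P != Q, so use the chord formula.
s = (y2 - y1) / (x2 - x1) = (33) / (3) mod 53 = 11
x3 = s^2 - x1 - x2 mod 53 = 11^2 - 3 - 6 = 6
y3 = s (x1 - x3) - y1 mod 53 = 11 * (3 - 6) - 50 = 23

P + Q = (6, 23)


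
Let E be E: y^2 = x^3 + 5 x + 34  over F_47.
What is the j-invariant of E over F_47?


Delta = -16(4 a^3 + 27 b^2) mod 47 = 20
-1728 * (4 a)^3 = -1728 * (4*5)^3 mod 47 = 16
j = 16 * 20^(-1) mod 47 = 29

j = 29 (mod 47)


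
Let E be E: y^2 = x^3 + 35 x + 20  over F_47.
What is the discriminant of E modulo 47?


4 a^3 + 27 b^2 = 4*35^3 + 27*20^2 = 171500 + 10800 = 182300
Delta = -16 * (182300) = -2916800
Delta mod 47 = 20

Delta = 20 (mod 47)


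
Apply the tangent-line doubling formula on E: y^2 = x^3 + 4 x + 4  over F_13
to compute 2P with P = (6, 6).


Doubling: s = (3 x1^2 + a) / (2 y1)
s = (3*6^2 + 4) / (2*6) mod 13 = 5
x3 = s^2 - 2 x1 mod 13 = 5^2 - 2*6 = 0
y3 = s (x1 - x3) - y1 mod 13 = 5 * (6 - 0) - 6 = 11

2P = (0, 11)


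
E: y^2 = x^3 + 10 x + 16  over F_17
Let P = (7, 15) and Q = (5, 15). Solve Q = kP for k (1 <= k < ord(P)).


Enumerate multiples of P until we hit Q = (5, 15):
  1P = (7, 15)
  2P = (4, 16)
  3P = (8, 8)
  4P = (0, 4)
  5P = (9, 11)
  6P = (5, 15)
Match found at i = 6.

k = 6


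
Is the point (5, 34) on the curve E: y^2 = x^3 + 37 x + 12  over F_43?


Check whether y^2 = x^3 + 37 x + 12 (mod 43) for (x, y) = (5, 34).
LHS: y^2 = 34^2 mod 43 = 38
RHS: x^3 + 37 x + 12 = 5^3 + 37*5 + 12 mod 43 = 21
LHS != RHS

No, not on the curve


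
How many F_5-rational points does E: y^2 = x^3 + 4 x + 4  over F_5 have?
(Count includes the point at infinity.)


For each x in F_5, count y with y^2 = x^3 + 4 x + 4 mod 5:
  x = 0: RHS = 4, y in [2, 3]  -> 2 point(s)
  x = 1: RHS = 4, y in [2, 3]  -> 2 point(s)
  x = 2: RHS = 0, y in [0]  -> 1 point(s)
  x = 4: RHS = 4, y in [2, 3]  -> 2 point(s)
Affine points: 7. Add the point at infinity: total = 8.

#E(F_5) = 8


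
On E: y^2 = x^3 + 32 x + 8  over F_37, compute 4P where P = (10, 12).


k = 4 = 100_2 (binary, LSB first: 001)
Double-and-add from P = (10, 12):
  bit 0 = 0: acc unchanged = O
  bit 1 = 0: acc unchanged = O
  bit 2 = 1: acc = O + (10, 12) = (10, 12)

4P = (10, 12)


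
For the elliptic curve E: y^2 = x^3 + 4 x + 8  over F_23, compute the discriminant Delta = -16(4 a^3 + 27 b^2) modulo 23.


4 a^3 + 27 b^2 = 4*4^3 + 27*8^2 = 256 + 1728 = 1984
Delta = -16 * (1984) = -31744
Delta mod 23 = 19

Delta = 19 (mod 23)


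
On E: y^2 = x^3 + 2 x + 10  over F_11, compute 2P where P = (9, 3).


Doubling: s = (3 x1^2 + a) / (2 y1)
s = (3*9^2 + 2) / (2*3) mod 11 = 6
x3 = s^2 - 2 x1 mod 11 = 6^2 - 2*9 = 7
y3 = s (x1 - x3) - y1 mod 11 = 6 * (9 - 7) - 3 = 9

2P = (7, 9)


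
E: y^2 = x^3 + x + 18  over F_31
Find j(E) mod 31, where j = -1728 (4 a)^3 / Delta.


Delta = -16(4 a^3 + 27 b^2) mod 31 = 26
-1728 * (4 a)^3 = -1728 * (4*1)^3 mod 31 = 16
j = 16 * 26^(-1) mod 31 = 3

j = 3 (mod 31)


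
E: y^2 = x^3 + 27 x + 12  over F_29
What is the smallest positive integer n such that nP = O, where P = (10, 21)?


Compute successive multiples of P until we hit O:
  1P = (10, 21)
  2P = (2, 4)
  3P = (12, 11)
  4P = (3, 2)
  5P = (21, 3)
  6P = (28, 19)
  7P = (15, 15)
  8P = (24, 19)
  ... (continuing to 27P)
  27P = O

ord(P) = 27


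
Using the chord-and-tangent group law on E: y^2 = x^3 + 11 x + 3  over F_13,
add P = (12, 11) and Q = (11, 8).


P != Q, so use the chord formula.
s = (y2 - y1) / (x2 - x1) = (10) / (12) mod 13 = 3
x3 = s^2 - x1 - x2 mod 13 = 3^2 - 12 - 11 = 12
y3 = s (x1 - x3) - y1 mod 13 = 3 * (12 - 12) - 11 = 2

P + Q = (12, 2)


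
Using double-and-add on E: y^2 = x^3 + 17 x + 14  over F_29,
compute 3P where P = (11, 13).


k = 3 = 11_2 (binary, LSB first: 11)
Double-and-add from P = (11, 13):
  bit 0 = 1: acc = O + (11, 13) = (11, 13)
  bit 1 = 1: acc = (11, 13) + (8, 13) = (10, 16)

3P = (10, 16)


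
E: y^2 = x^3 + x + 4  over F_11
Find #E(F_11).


For each x in F_11, count y with y^2 = x^3 + 1 x + 4 mod 11:
  x = 0: RHS = 4, y in [2, 9]  -> 2 point(s)
  x = 2: RHS = 3, y in [5, 6]  -> 2 point(s)
  x = 3: RHS = 1, y in [1, 10]  -> 2 point(s)
  x = 9: RHS = 5, y in [4, 7]  -> 2 point(s)
Affine points: 8. Add the point at infinity: total = 9.

#E(F_11) = 9


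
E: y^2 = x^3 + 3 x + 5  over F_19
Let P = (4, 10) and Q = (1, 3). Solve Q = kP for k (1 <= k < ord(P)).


Enumerate multiples of P until we hit Q = (1, 3):
  1P = (4, 10)
  2P = (9, 1)
  3P = (10, 16)
  4P = (6, 7)
  5P = (16, 8)
  6P = (8, 16)
  7P = (14, 13)
  8P = (18, 1)
  9P = (1, 3)
Match found at i = 9.

k = 9


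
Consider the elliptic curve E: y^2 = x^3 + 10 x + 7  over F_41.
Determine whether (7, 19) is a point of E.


Check whether y^2 = x^3 + 10 x + 7 (mod 41) for (x, y) = (7, 19).
LHS: y^2 = 19^2 mod 41 = 33
RHS: x^3 + 10 x + 7 = 7^3 + 10*7 + 7 mod 41 = 10
LHS != RHS

No, not on the curve


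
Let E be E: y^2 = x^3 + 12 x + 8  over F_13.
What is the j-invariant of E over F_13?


Delta = -16(4 a^3 + 27 b^2) mod 13 = 2
-1728 * (4 a)^3 = -1728 * (4*12)^3 mod 13 = 1
j = 1 * 2^(-1) mod 13 = 7

j = 7 (mod 13)


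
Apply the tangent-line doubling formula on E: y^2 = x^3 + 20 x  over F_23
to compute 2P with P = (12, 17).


Doubling: s = (3 x1^2 + a) / (2 y1)
s = (3*12^2 + 20) / (2*17) mod 23 = 16
x3 = s^2 - 2 x1 mod 23 = 16^2 - 2*12 = 2
y3 = s (x1 - x3) - y1 mod 23 = 16 * (12 - 2) - 17 = 5

2P = (2, 5)


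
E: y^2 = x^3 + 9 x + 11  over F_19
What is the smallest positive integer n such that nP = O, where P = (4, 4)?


Compute successive multiples of P until we hit O:
  1P = (4, 4)
  2P = (11, 15)
  3P = (15, 14)
  4P = (17, 17)
  5P = (18, 1)
  6P = (8, 5)
  7P = (13, 8)
  8P = (9, 17)
  ... (continuing to 21P)
  21P = O

ord(P) = 21


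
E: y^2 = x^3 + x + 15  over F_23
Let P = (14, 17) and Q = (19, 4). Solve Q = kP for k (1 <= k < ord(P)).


Enumerate multiples of P until we hit Q = (19, 4):
  1P = (14, 17)
  2P = (20, 13)
  3P = (15, 22)
  4P = (19, 4)
Match found at i = 4.

k = 4


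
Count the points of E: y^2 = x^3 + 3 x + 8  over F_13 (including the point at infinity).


For each x in F_13, count y with y^2 = x^3 + 3 x + 8 mod 13:
  x = 1: RHS = 12, y in [5, 8]  -> 2 point(s)
  x = 2: RHS = 9, y in [3, 10]  -> 2 point(s)
  x = 9: RHS = 10, y in [6, 7]  -> 2 point(s)
  x = 12: RHS = 4, y in [2, 11]  -> 2 point(s)
Affine points: 8. Add the point at infinity: total = 9.

#E(F_13) = 9


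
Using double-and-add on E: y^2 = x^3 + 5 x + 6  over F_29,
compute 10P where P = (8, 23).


k = 10 = 1010_2 (binary, LSB first: 0101)
Double-and-add from P = (8, 23):
  bit 0 = 0: acc unchanged = O
  bit 1 = 1: acc = O + (6, 7) = (6, 7)
  bit 2 = 0: acc unchanged = (6, 7)
  bit 3 = 1: acc = (6, 7) + (15, 11) = (15, 18)

10P = (15, 18)


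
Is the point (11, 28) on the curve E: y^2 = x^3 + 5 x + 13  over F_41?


Check whether y^2 = x^3 + 5 x + 13 (mod 41) for (x, y) = (11, 28).
LHS: y^2 = 28^2 mod 41 = 5
RHS: x^3 + 5 x + 13 = 11^3 + 5*11 + 13 mod 41 = 5
LHS = RHS

Yes, on the curve


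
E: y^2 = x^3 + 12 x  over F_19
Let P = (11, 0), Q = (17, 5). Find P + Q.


P != Q, so use the chord formula.
s = (y2 - y1) / (x2 - x1) = (5) / (6) mod 19 = 4
x3 = s^2 - x1 - x2 mod 19 = 4^2 - 11 - 17 = 7
y3 = s (x1 - x3) - y1 mod 19 = 4 * (11 - 7) - 0 = 16

P + Q = (7, 16)


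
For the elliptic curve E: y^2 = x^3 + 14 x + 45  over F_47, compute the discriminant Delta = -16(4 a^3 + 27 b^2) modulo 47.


4 a^3 + 27 b^2 = 4*14^3 + 27*45^2 = 10976 + 54675 = 65651
Delta = -16 * (65651) = -1050416
Delta mod 47 = 34

Delta = 34 (mod 47)


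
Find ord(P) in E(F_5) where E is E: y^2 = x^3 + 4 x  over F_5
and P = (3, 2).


Compute successive multiples of P until we hit O:
  1P = (3, 2)
  2P = (0, 0)
  3P = (3, 3)
  4P = O

ord(P) = 4


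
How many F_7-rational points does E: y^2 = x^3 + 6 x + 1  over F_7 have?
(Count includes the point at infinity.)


For each x in F_7, count y with y^2 = x^3 + 6 x + 1 mod 7:
  x = 0: RHS = 1, y in [1, 6]  -> 2 point(s)
  x = 1: RHS = 1, y in [1, 6]  -> 2 point(s)
  x = 2: RHS = 0, y in [0]  -> 1 point(s)
  x = 3: RHS = 4, y in [2, 5]  -> 2 point(s)
  x = 5: RHS = 2, y in [3, 4]  -> 2 point(s)
  x = 6: RHS = 1, y in [1, 6]  -> 2 point(s)
Affine points: 11. Add the point at infinity: total = 12.

#E(F_7) = 12


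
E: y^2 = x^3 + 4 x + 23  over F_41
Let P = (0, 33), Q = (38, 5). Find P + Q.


P != Q, so use the chord formula.
s = (y2 - y1) / (x2 - x1) = (13) / (38) mod 41 = 23
x3 = s^2 - x1 - x2 mod 41 = 23^2 - 0 - 38 = 40
y3 = s (x1 - x3) - y1 mod 41 = 23 * (0 - 40) - 33 = 31

P + Q = (40, 31)


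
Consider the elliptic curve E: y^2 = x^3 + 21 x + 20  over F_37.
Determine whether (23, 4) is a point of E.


Check whether y^2 = x^3 + 21 x + 20 (mod 37) for (x, y) = (23, 4).
LHS: y^2 = 4^2 mod 37 = 16
RHS: x^3 + 21 x + 20 = 23^3 + 21*23 + 20 mod 37 = 16
LHS = RHS

Yes, on the curve


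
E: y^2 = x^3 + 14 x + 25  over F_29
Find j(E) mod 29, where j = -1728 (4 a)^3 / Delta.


Delta = -16(4 a^3 + 27 b^2) mod 29 = 27
-1728 * (4 a)^3 = -1728 * (4*14)^3 mod 29 = 20
j = 20 * 27^(-1) mod 29 = 19

j = 19 (mod 29)


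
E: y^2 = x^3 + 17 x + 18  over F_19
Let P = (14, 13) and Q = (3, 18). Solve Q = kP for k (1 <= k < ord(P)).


Enumerate multiples of P until we hit Q = (3, 18):
  1P = (14, 13)
  2P = (16, 15)
  3P = (9, 11)
  4P = (3, 18)
Match found at i = 4.

k = 4


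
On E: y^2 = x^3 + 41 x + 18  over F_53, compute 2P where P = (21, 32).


Doubling: s = (3 x1^2 + a) / (2 y1)
s = (3*21^2 + 41) / (2*32) mod 53 = 18
x3 = s^2 - 2 x1 mod 53 = 18^2 - 2*21 = 17
y3 = s (x1 - x3) - y1 mod 53 = 18 * (21 - 17) - 32 = 40

2P = (17, 40)


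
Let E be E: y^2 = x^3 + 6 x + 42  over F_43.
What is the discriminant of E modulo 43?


4 a^3 + 27 b^2 = 4*6^3 + 27*42^2 = 864 + 47628 = 48492
Delta = -16 * (48492) = -775872
Delta mod 43 = 20

Delta = 20 (mod 43)


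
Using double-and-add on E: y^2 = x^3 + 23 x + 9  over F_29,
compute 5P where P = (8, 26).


k = 5 = 101_2 (binary, LSB first: 101)
Double-and-add from P = (8, 26):
  bit 0 = 1: acc = O + (8, 26) = (8, 26)
  bit 1 = 0: acc unchanged = (8, 26)
  bit 2 = 1: acc = (8, 26) + (2, 11) = (18, 7)

5P = (18, 7)


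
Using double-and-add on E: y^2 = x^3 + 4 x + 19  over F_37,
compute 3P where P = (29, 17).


k = 3 = 11_2 (binary, LSB first: 11)
Double-and-add from P = (29, 17):
  bit 0 = 1: acc = O + (29, 17) = (29, 17)
  bit 1 = 1: acc = (29, 17) + (13, 23) = (20, 12)

3P = (20, 12)


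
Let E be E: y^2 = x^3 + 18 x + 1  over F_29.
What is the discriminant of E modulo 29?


4 a^3 + 27 b^2 = 4*18^3 + 27*1^2 = 23328 + 27 = 23355
Delta = -16 * (23355) = -373680
Delta mod 29 = 14

Delta = 14 (mod 29)


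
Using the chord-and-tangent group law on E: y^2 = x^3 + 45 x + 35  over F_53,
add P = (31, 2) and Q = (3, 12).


P != Q, so use the chord formula.
s = (y2 - y1) / (x2 - x1) = (10) / (25) mod 53 = 11
x3 = s^2 - x1 - x2 mod 53 = 11^2 - 31 - 3 = 34
y3 = s (x1 - x3) - y1 mod 53 = 11 * (31 - 34) - 2 = 18

P + Q = (34, 18)


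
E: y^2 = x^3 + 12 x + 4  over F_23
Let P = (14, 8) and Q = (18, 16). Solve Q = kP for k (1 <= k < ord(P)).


Enumerate multiples of P until we hit Q = (18, 16):
  1P = (14, 8)
  2P = (4, 22)
  3P = (18, 16)
Match found at i = 3.

k = 3


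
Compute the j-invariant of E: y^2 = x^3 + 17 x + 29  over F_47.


Delta = -16(4 a^3 + 27 b^2) mod 47 = 43
-1728 * (4 a)^3 = -1728 * (4*17)^3 mod 47 = 22
j = 22 * 43^(-1) mod 47 = 18

j = 18 (mod 47)


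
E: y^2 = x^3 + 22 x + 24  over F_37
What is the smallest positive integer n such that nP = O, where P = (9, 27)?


Compute successive multiples of P until we hit O:
  1P = (9, 27)
  2P = (35, 3)
  3P = (21, 4)
  4P = (32, 14)
  5P = (8, 3)
  6P = (4, 19)
  7P = (31, 34)
  8P = (1, 26)
  ... (continuing to 17P)
  17P = O

ord(P) = 17


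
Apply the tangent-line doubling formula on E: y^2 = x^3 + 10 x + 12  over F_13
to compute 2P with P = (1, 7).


Doubling: s = (3 x1^2 + a) / (2 y1)
s = (3*1^2 + 10) / (2*7) mod 13 = 0
x3 = s^2 - 2 x1 mod 13 = 0^2 - 2*1 = 11
y3 = s (x1 - x3) - y1 mod 13 = 0 * (1 - 11) - 7 = 6

2P = (11, 6)


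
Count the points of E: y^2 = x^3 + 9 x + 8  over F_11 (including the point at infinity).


For each x in F_11, count y with y^2 = x^3 + 9 x + 8 mod 11:
  x = 2: RHS = 1, y in [1, 10]  -> 2 point(s)
  x = 4: RHS = 9, y in [3, 8]  -> 2 point(s)
  x = 6: RHS = 3, y in [5, 6]  -> 2 point(s)
  x = 8: RHS = 9, y in [3, 8]  -> 2 point(s)
  x = 9: RHS = 4, y in [2, 9]  -> 2 point(s)
  x = 10: RHS = 9, y in [3, 8]  -> 2 point(s)
Affine points: 12. Add the point at infinity: total = 13.

#E(F_11) = 13


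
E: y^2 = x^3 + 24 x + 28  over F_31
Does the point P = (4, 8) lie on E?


Check whether y^2 = x^3 + 24 x + 28 (mod 31) for (x, y) = (4, 8).
LHS: y^2 = 8^2 mod 31 = 2
RHS: x^3 + 24 x + 28 = 4^3 + 24*4 + 28 mod 31 = 2
LHS = RHS

Yes, on the curve


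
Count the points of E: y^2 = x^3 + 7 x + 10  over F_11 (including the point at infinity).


For each x in F_11, count y with y^2 = x^3 + 7 x + 10 mod 11:
  x = 3: RHS = 3, y in [5, 6]  -> 2 point(s)
  x = 4: RHS = 3, y in [5, 6]  -> 2 point(s)
  x = 5: RHS = 5, y in [4, 7]  -> 2 point(s)
  x = 6: RHS = 4, y in [2, 9]  -> 2 point(s)
Affine points: 8. Add the point at infinity: total = 9.

#E(F_11) = 9


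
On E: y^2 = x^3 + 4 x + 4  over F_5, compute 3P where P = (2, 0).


k = 3 = 11_2 (binary, LSB first: 11)
Double-and-add from P = (2, 0):
  bit 0 = 1: acc = O + (2, 0) = (2, 0)
  bit 1 = 1: acc = (2, 0) + O = (2, 0)

3P = (2, 0)


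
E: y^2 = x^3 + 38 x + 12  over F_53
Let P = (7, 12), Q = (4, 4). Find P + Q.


P != Q, so use the chord formula.
s = (y2 - y1) / (x2 - x1) = (45) / (50) mod 53 = 38
x3 = s^2 - x1 - x2 mod 53 = 38^2 - 7 - 4 = 2
y3 = s (x1 - x3) - y1 mod 53 = 38 * (7 - 2) - 12 = 19

P + Q = (2, 19)


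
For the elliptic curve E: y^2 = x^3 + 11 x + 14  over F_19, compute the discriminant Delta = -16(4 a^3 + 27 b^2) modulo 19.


4 a^3 + 27 b^2 = 4*11^3 + 27*14^2 = 5324 + 5292 = 10616
Delta = -16 * (10616) = -169856
Delta mod 19 = 4

Delta = 4 (mod 19)


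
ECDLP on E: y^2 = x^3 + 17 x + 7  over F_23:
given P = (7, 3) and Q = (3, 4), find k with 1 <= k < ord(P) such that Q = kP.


Enumerate multiples of P until we hit Q = (3, 4):
  1P = (7, 3)
  2P = (15, 16)
  3P = (4, 22)
  4P = (1, 5)
  5P = (10, 21)
  6P = (19, 17)
  7P = (22, 14)
  8P = (2, 16)
  9P = (18, 21)
  10P = (6, 7)
  11P = (3, 4)
Match found at i = 11.

k = 11


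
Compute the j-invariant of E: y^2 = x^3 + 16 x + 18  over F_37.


Delta = -16(4 a^3 + 27 b^2) mod 37 = 4
-1728 * (4 a)^3 = -1728 * (4*16)^3 mod 37 = 26
j = 26 * 4^(-1) mod 37 = 25

j = 25 (mod 37)


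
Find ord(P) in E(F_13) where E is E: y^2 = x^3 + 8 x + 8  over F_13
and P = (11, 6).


Compute successive multiples of P until we hit O:
  1P = (11, 6)
  2P = (1, 2)
  3P = (10, 10)
  4P = (8, 8)
  5P = (6, 8)
  6P = (5, 2)
  7P = (9, 4)
  8P = (7, 11)
  ... (continuing to 20P)
  20P = O

ord(P) = 20


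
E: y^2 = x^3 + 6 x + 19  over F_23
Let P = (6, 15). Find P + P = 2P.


Doubling: s = (3 x1^2 + a) / (2 y1)
s = (3*6^2 + 6) / (2*15) mod 23 = 13
x3 = s^2 - 2 x1 mod 23 = 13^2 - 2*6 = 19
y3 = s (x1 - x3) - y1 mod 23 = 13 * (6 - 19) - 15 = 0

2P = (19, 0)


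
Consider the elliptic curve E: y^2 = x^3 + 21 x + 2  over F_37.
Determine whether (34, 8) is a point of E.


Check whether y^2 = x^3 + 21 x + 2 (mod 37) for (x, y) = (34, 8).
LHS: y^2 = 8^2 mod 37 = 27
RHS: x^3 + 21 x + 2 = 34^3 + 21*34 + 2 mod 37 = 23
LHS != RHS

No, not on the curve


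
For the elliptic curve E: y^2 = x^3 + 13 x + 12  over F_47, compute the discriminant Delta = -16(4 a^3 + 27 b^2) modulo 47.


4 a^3 + 27 b^2 = 4*13^3 + 27*12^2 = 8788 + 3888 = 12676
Delta = -16 * (12676) = -202816
Delta mod 47 = 36

Delta = 36 (mod 47)


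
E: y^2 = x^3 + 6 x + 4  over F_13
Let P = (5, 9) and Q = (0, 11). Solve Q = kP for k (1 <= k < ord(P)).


Enumerate multiples of P until we hit Q = (0, 11):
  1P = (5, 9)
  2P = (7, 8)
  3P = (11, 7)
  4P = (0, 11)
Match found at i = 4.

k = 4


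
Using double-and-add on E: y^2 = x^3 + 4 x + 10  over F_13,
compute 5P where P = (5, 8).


k = 5 = 101_2 (binary, LSB first: 101)
Double-and-add from P = (5, 8):
  bit 0 = 1: acc = O + (5, 8) = (5, 8)
  bit 1 = 0: acc unchanged = (5, 8)
  bit 2 = 1: acc = (5, 8) + (2, 0) = (3, 6)

5P = (3, 6)


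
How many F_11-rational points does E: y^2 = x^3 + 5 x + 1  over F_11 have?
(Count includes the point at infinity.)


For each x in F_11, count y with y^2 = x^3 + 5 x + 1 mod 11:
  x = 0: RHS = 1, y in [1, 10]  -> 2 point(s)
  x = 6: RHS = 5, y in [4, 7]  -> 2 point(s)
  x = 7: RHS = 5, y in [4, 7]  -> 2 point(s)
  x = 8: RHS = 3, y in [5, 6]  -> 2 point(s)
  x = 9: RHS = 5, y in [4, 7]  -> 2 point(s)
Affine points: 10. Add the point at infinity: total = 11.

#E(F_11) = 11


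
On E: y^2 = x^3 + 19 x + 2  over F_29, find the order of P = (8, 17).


Compute successive multiples of P until we hit O:
  1P = (8, 17)
  2P = (26, 18)
  3P = (1, 14)
  4P = (19, 28)
  5P = (3, 17)
  6P = (18, 12)
  7P = (25, 6)
  8P = (20, 1)
  ... (continuing to 29P)
  29P = O

ord(P) = 29


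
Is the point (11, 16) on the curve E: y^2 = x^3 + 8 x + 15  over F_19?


Check whether y^2 = x^3 + 8 x + 15 (mod 19) for (x, y) = (11, 16).
LHS: y^2 = 16^2 mod 19 = 9
RHS: x^3 + 8 x + 15 = 11^3 + 8*11 + 15 mod 19 = 9
LHS = RHS

Yes, on the curve


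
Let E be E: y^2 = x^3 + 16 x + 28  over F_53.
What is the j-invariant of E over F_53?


Delta = -16(4 a^3 + 27 b^2) mod 53 = 29
-1728 * (4 a)^3 = -1728 * (4*16)^3 mod 53 = 20
j = 20 * 29^(-1) mod 53 = 8

j = 8 (mod 53)


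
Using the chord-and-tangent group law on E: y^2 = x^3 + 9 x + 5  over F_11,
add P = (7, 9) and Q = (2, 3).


P != Q, so use the chord formula.
s = (y2 - y1) / (x2 - x1) = (5) / (6) mod 11 = 10
x3 = s^2 - x1 - x2 mod 11 = 10^2 - 7 - 2 = 3
y3 = s (x1 - x3) - y1 mod 11 = 10 * (7 - 3) - 9 = 9

P + Q = (3, 9)


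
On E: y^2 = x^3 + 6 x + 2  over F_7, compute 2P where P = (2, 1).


Doubling: s = (3 x1^2 + a) / (2 y1)
s = (3*2^2 + 6) / (2*1) mod 7 = 2
x3 = s^2 - 2 x1 mod 7 = 2^2 - 2*2 = 0
y3 = s (x1 - x3) - y1 mod 7 = 2 * (2 - 0) - 1 = 3

2P = (0, 3)


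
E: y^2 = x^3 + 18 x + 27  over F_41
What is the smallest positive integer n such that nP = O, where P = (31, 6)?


Compute successive multiples of P until we hit O:
  1P = (31, 6)
  2P = (15, 8)
  3P = (20, 8)
  4P = (29, 16)
  5P = (6, 33)
  6P = (40, 7)
  7P = (10, 10)
  8P = (23, 12)
  ... (continuing to 45P)
  45P = O

ord(P) = 45


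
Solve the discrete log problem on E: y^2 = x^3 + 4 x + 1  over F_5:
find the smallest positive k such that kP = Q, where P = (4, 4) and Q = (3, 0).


Enumerate multiples of P until we hit Q = (3, 0):
  1P = (4, 4)
  2P = (3, 0)
Match found at i = 2.

k = 2


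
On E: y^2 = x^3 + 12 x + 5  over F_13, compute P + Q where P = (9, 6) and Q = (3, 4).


P != Q, so use the chord formula.
s = (y2 - y1) / (x2 - x1) = (11) / (7) mod 13 = 9
x3 = s^2 - x1 - x2 mod 13 = 9^2 - 9 - 3 = 4
y3 = s (x1 - x3) - y1 mod 13 = 9 * (9 - 4) - 6 = 0

P + Q = (4, 0)


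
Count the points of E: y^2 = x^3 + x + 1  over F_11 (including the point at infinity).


For each x in F_11, count y with y^2 = x^3 + 1 x + 1 mod 11:
  x = 0: RHS = 1, y in [1, 10]  -> 2 point(s)
  x = 1: RHS = 3, y in [5, 6]  -> 2 point(s)
  x = 2: RHS = 0, y in [0]  -> 1 point(s)
  x = 3: RHS = 9, y in [3, 8]  -> 2 point(s)
  x = 4: RHS = 3, y in [5, 6]  -> 2 point(s)
  x = 6: RHS = 3, y in [5, 6]  -> 2 point(s)
  x = 8: RHS = 4, y in [2, 9]  -> 2 point(s)
Affine points: 13. Add the point at infinity: total = 14.

#E(F_11) = 14


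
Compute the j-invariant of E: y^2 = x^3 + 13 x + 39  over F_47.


Delta = -16(4 a^3 + 27 b^2) mod 47 = 4
-1728 * (4 a)^3 = -1728 * (4*13)^3 mod 47 = 12
j = 12 * 4^(-1) mod 47 = 3

j = 3 (mod 47)


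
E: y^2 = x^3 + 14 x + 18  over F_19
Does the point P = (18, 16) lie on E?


Check whether y^2 = x^3 + 14 x + 18 (mod 19) for (x, y) = (18, 16).
LHS: y^2 = 16^2 mod 19 = 9
RHS: x^3 + 14 x + 18 = 18^3 + 14*18 + 18 mod 19 = 3
LHS != RHS

No, not on the curve


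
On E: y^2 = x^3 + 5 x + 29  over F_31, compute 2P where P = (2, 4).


Doubling: s = (3 x1^2 + a) / (2 y1)
s = (3*2^2 + 5) / (2*4) mod 31 = 6
x3 = s^2 - 2 x1 mod 31 = 6^2 - 2*2 = 1
y3 = s (x1 - x3) - y1 mod 31 = 6 * (2 - 1) - 4 = 2

2P = (1, 2)


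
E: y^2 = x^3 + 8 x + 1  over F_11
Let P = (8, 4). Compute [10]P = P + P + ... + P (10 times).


k = 10 = 1010_2 (binary, LSB first: 0101)
Double-and-add from P = (8, 4):
  bit 0 = 0: acc unchanged = O
  bit 1 = 1: acc = O + (4, 8) = (4, 8)
  bit 2 = 0: acc unchanged = (4, 8)
  bit 3 = 1: acc = (4, 8) + (6, 10) = (2, 5)

10P = (2, 5)


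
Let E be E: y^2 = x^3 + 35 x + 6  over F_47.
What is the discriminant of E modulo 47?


4 a^3 + 27 b^2 = 4*35^3 + 27*6^2 = 171500 + 972 = 172472
Delta = -16 * (172472) = -2759552
Delta mod 47 = 6

Delta = 6 (mod 47)


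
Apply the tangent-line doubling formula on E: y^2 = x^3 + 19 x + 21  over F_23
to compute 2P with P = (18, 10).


Doubling: s = (3 x1^2 + a) / (2 y1)
s = (3*18^2 + 19) / (2*10) mod 23 = 7
x3 = s^2 - 2 x1 mod 23 = 7^2 - 2*18 = 13
y3 = s (x1 - x3) - y1 mod 23 = 7 * (18 - 13) - 10 = 2

2P = (13, 2)


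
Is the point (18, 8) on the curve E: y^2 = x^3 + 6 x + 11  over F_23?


Check whether y^2 = x^3 + 6 x + 11 (mod 23) for (x, y) = (18, 8).
LHS: y^2 = 8^2 mod 23 = 18
RHS: x^3 + 6 x + 11 = 18^3 + 6*18 + 11 mod 23 = 17
LHS != RHS

No, not on the curve


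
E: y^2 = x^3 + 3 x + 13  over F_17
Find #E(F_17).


For each x in F_17, count y with y^2 = x^3 + 3 x + 13 mod 17:
  x = 0: RHS = 13, y in [8, 9]  -> 2 point(s)
  x = 1: RHS = 0, y in [0]  -> 1 point(s)
  x = 3: RHS = 15, y in [7, 10]  -> 2 point(s)
  x = 4: RHS = 4, y in [2, 15]  -> 2 point(s)
  x = 5: RHS = 0, y in [0]  -> 1 point(s)
  x = 6: RHS = 9, y in [3, 14]  -> 2 point(s)
  x = 9: RHS = 4, y in [2, 15]  -> 2 point(s)
  x = 11: RHS = 0, y in [0]  -> 1 point(s)
  x = 12: RHS = 9, y in [3, 14]  -> 2 point(s)
  x = 15: RHS = 16, y in [4, 13]  -> 2 point(s)
  x = 16: RHS = 9, y in [3, 14]  -> 2 point(s)
Affine points: 19. Add the point at infinity: total = 20.

#E(F_17) = 20


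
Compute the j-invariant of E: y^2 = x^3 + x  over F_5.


Delta = -16(4 a^3 + 27 b^2) mod 5 = 1
-1728 * (4 a)^3 = -1728 * (4*1)^3 mod 5 = 3
j = 3 * 1^(-1) mod 5 = 3

j = 3 (mod 5)


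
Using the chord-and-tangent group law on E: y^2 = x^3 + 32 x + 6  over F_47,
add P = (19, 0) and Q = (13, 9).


P != Q, so use the chord formula.
s = (y2 - y1) / (x2 - x1) = (9) / (41) mod 47 = 22
x3 = s^2 - x1 - x2 mod 47 = 22^2 - 19 - 13 = 29
y3 = s (x1 - x3) - y1 mod 47 = 22 * (19 - 29) - 0 = 15

P + Q = (29, 15)


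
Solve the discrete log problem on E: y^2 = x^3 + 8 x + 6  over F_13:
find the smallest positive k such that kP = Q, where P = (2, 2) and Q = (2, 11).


Enumerate multiples of P until we hit Q = (2, 11):
  1P = (2, 2)
  2P = (8, 7)
  3P = (12, 7)
  4P = (9, 1)
  5P = (6, 6)
  6P = (6, 7)
  7P = (9, 12)
  8P = (12, 6)
  9P = (8, 6)
  10P = (2, 11)
Match found at i = 10.

k = 10


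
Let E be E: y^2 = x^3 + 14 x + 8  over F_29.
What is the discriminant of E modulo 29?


4 a^3 + 27 b^2 = 4*14^3 + 27*8^2 = 10976 + 1728 = 12704
Delta = -16 * (12704) = -203264
Delta mod 29 = 26

Delta = 26 (mod 29)


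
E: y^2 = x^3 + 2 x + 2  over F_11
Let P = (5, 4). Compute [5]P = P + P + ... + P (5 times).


k = 5 = 101_2 (binary, LSB first: 101)
Double-and-add from P = (5, 4):
  bit 0 = 1: acc = O + (5, 4) = (5, 4)
  bit 1 = 0: acc unchanged = (5, 4)
  bit 2 = 1: acc = (5, 4) + (2, 6) = (2, 5)

5P = (2, 5)


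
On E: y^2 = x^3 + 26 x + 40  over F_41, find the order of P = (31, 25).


Compute successive multiples of P until we hit O:
  1P = (31, 25)
  2P = (16, 40)
  3P = (36, 21)
  4P = (14, 27)
  5P = (39, 29)
  6P = (2, 10)
  7P = (7, 27)
  8P = (5, 7)
  ... (continuing to 35P)
  35P = O

ord(P) = 35


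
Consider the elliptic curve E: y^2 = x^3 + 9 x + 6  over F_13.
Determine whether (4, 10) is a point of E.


Check whether y^2 = x^3 + 9 x + 6 (mod 13) for (x, y) = (4, 10).
LHS: y^2 = 10^2 mod 13 = 9
RHS: x^3 + 9 x + 6 = 4^3 + 9*4 + 6 mod 13 = 2
LHS != RHS

No, not on the curve


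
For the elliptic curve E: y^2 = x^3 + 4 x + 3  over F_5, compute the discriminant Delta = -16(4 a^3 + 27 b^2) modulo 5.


4 a^3 + 27 b^2 = 4*4^3 + 27*3^2 = 256 + 243 = 499
Delta = -16 * (499) = -7984
Delta mod 5 = 1

Delta = 1 (mod 5)


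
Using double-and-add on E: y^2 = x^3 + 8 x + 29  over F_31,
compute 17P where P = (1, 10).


k = 17 = 10001_2 (binary, LSB first: 10001)
Double-and-add from P = (1, 10):
  bit 0 = 1: acc = O + (1, 10) = (1, 10)
  bit 1 = 0: acc unchanged = (1, 10)
  bit 2 = 0: acc unchanged = (1, 10)
  bit 3 = 0: acc unchanged = (1, 10)
  bit 4 = 1: acc = (1, 10) + (4, 1) = (4, 30)

17P = (4, 30)


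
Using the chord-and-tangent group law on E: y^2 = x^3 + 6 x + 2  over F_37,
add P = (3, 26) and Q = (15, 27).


P != Q, so use the chord formula.
s = (y2 - y1) / (x2 - x1) = (1) / (12) mod 37 = 34
x3 = s^2 - x1 - x2 mod 37 = 34^2 - 3 - 15 = 28
y3 = s (x1 - x3) - y1 mod 37 = 34 * (3 - 28) - 26 = 12

P + Q = (28, 12)


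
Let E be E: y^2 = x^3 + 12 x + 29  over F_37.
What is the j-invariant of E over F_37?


Delta = -16(4 a^3 + 27 b^2) mod 37 = 29
-1728 * (4 a)^3 = -1728 * (4*12)^3 mod 37 = 26
j = 26 * 29^(-1) mod 37 = 6

j = 6 (mod 37)


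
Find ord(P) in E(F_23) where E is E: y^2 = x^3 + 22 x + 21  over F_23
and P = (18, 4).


Compute successive multiples of P until we hit O:
  1P = (18, 4)
  2P = (5, 7)
  3P = (4, 14)
  4P = (17, 15)
  5P = (17, 8)
  6P = (4, 9)
  7P = (5, 16)
  8P = (18, 19)
  ... (continuing to 9P)
  9P = O

ord(P) = 9


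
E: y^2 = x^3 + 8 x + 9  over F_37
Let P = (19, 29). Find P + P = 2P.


Doubling: s = (3 x1^2 + a) / (2 y1)
s = (3*19^2 + 8) / (2*29) mod 37 = 22
x3 = s^2 - 2 x1 mod 37 = 22^2 - 2*19 = 2
y3 = s (x1 - x3) - y1 mod 37 = 22 * (19 - 2) - 29 = 12

2P = (2, 12)
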